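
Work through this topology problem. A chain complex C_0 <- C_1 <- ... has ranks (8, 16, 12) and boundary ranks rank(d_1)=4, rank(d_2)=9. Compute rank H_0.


rank H_k = rank(ker d_k) - rank(im d_{k+1}).
rank(ker d_0) = rank(C_0) - rank(d_0) = 8 - 0 = 8.
rank(im d_{0+1}) = 4.
rank H_0 = 8 - 4 = 4

4


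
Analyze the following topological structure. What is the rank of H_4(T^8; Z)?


By the Kunneth formula, b_k(T^n) = C(n,k).
b_4(T^8) = C(8,4).
C(8,4) = 8!/(4!*4!) = 70

70


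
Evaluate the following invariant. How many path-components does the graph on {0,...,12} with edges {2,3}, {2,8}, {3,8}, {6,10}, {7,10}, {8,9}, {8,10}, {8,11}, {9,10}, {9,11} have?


Run DFS/union-find over 13 vertices.
V = 13, E = 10.
Number of components = 6

6


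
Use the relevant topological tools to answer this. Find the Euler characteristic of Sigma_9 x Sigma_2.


chi(Sigma_9) = 2 - 2*9 = -16
chi(Sigma_2) = 2 - 2*2 = -2
chi(product) = (-16) * (-2) = 32

32


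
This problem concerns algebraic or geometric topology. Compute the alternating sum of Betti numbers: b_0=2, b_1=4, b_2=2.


chi = sum_k (-1)^k b_k.
= (2) + (-4) + (2)
= 0

0


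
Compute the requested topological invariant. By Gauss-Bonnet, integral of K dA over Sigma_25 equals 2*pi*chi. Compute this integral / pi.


Gauss-Bonnet: integral K dA = 2*pi*chi(M).
chi(Sigma_25) = 2 - 2*25 = -48.
(integral K dA)/pi = 2*chi = 2*(-48) = -96

-96


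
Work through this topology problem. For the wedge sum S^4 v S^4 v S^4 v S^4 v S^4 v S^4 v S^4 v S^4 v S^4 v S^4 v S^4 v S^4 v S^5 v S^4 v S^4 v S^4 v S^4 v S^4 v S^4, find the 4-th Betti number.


For a wedge of spheres, H_k (k>0) is free on one generator per sphere of dimension k.
Spheres of dimension 4: count = 18.
b_4 = 18

18


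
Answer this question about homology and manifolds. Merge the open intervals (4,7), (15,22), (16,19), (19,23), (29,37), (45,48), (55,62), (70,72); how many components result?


Sort and merge overlapping open intervals.
Merged: (4,7), (15,23), (29,37), (45,48), (55,62), (70,72).
Number of components = 6

6


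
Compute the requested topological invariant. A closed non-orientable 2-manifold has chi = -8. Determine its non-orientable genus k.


chi = 2 - k for closed non-orientable surfaces with k crosscaps.
-8 = 2 - k
k = 2 - (-8) = 10

10


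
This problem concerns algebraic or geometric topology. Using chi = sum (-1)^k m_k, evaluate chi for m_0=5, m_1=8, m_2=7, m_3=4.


Morse theory: chi(M) = sum_k (-1)^k m_k where m_k = #(index-k critical points).
= (5) + (-8) + (7) + (-4) = 0

0


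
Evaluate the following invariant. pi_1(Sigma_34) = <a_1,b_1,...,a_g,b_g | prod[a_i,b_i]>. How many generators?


Standard presentation: pi_1(Sigma_g) = <a_1,b_1,...,a_g,b_g | [a_1,b_1]...[a_g,b_g] = 1>.
Number of generators = 2g = 2*34 = 68

68


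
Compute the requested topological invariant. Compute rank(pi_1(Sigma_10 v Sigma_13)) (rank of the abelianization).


For a wedge: H_1(A v B) = H_1(A) + H_1(B).
b_1(Sigma_10) = 20, b_1(Sigma_13) = 26.
b_1 = 20 + 26 = 46

46


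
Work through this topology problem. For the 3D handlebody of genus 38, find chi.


A genus-g handlebody deformation retracts to a wedge of g circles.
chi(vee_g S^1) = 1 - g.
chi(H_38) = 1 - 38 = -37

-37


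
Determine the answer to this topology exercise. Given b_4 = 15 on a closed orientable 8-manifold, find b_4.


Poincare duality for closed orientable n-manifolds: b_k = b_{n-k}.
Here n = 8, so b_4 = b_4 = 15

15


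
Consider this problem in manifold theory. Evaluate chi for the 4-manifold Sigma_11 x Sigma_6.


chi(Sigma_11) = 2 - 2*11 = -20
chi(Sigma_6) = 2 - 2*6 = -10
chi(product) = (-20) * (-10) = 200

200


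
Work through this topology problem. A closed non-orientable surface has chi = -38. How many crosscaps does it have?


chi = 2 - k for closed non-orientable surfaces with k crosscaps.
-38 = 2 - k
k = 2 - (-38) = 40

40


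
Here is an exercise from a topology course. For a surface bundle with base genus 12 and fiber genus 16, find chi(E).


For a fiber bundle F -> E -> B (with CW structure): chi(E) = chi(B) * chi(F).
chi(Sigma_12) = -22, chi(Sigma_16) = -30.
chi(E) = (-22) * (-30) = 660

660


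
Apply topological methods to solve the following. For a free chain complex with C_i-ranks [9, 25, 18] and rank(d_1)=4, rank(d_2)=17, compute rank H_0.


rank H_k = rank(ker d_k) - rank(im d_{k+1}).
rank(ker d_0) = rank(C_0) - rank(d_0) = 9 - 0 = 9.
rank(im d_{0+1}) = 4.
rank H_0 = 9 - 4 = 5

5


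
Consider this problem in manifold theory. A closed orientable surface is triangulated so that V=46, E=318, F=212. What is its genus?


chi = V - E + F = 46 - 318 + 212 = -60
For orientable closed surface: chi = 2 - 2g, so g = (2 - chi)/2.
g = (2 - (-60)) / 2 = 62 / 2 = 31

31


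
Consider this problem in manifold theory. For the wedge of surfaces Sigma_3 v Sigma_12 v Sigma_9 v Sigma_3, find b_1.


For a wedge X v Y: reduced H_k(X v Y) = H_k(X) + H_k(Y).
Each Sigma_g contributes b_1 = 2g.
b_1 = 6 + 24 + 18 + 6 = 54

54


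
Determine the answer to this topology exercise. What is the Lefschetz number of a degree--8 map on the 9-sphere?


On S^9: L(f) = tr(f_0*) + (-1)^9 tr(f_9*) = 1 + (-1)^9 * deg(f).
L(f) = 1 + (-1)^9 * -8 = 1 + 8 = 9

9


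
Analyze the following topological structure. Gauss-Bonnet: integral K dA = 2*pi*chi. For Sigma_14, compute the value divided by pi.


Gauss-Bonnet: integral K dA = 2*pi*chi(M).
chi(Sigma_14) = 2 - 2*14 = -26.
(integral K dA)/pi = 2*chi = 2*(-26) = -52

-52


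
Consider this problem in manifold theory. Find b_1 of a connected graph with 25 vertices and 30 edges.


For a connected graph: rank(pi_1) = b_1 = E - V + 1 = 1 - chi.
chi = V - E = 25 - 30 = -5.
rank = 1 - (-5) = 30 - 25 + 1 = 6

6


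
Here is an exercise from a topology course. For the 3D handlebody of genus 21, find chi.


A genus-g handlebody deformation retracts to a wedge of g circles.
chi(vee_g S^1) = 1 - g.
chi(H_21) = 1 - 21 = -20

-20


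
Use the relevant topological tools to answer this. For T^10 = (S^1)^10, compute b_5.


By the Kunneth formula, b_k(T^n) = C(n,k).
b_5(T^10) = C(10,5).
C(10,5) = 10!/(5!*5!) = 252

252


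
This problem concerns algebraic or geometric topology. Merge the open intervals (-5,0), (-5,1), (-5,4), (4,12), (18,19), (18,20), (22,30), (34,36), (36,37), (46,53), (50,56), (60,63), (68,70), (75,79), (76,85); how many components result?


Sort and merge overlapping open intervals.
Merged: (-5,4), (4,12), (18,20), (22,30), (34,36), (36,37), (46,56), (60,63), (68,70), (75,85).
Number of components = 10

10


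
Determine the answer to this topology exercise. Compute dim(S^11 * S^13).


Join of spheres: S^m * S^n = S^{m+n+1}.
dim = 11 + 13 + 1 = 25

25


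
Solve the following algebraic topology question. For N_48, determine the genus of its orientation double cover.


chi(N_48) = 2 - 48 = -46.
Double cover: chi(Sigma_g) = 2 * chi(N_48) = 2*(-46) = -92.
2 - 2g = -92, so g = (2 - (-92))/2 = 94/2 = 47

47


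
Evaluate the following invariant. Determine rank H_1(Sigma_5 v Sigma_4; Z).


For a wedge: H_1(A v B) = H_1(A) + H_1(B).
b_1(Sigma_5) = 10, b_1(Sigma_4) = 8.
b_1 = 10 + 8 = 18

18


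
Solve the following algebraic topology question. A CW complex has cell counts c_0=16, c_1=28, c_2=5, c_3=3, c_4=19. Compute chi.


chi = sum_k (-1)^k c_k.
= (-1)^0*16 + (-1)^1*28 + (-1)^2*5 + (-1)^3*3 + (-1)^4*19
= (16) + (-28) + (5) + (-3) + (19)
= 9

9


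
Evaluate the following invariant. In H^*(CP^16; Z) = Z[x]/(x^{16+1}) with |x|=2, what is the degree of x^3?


|x| = 2 in H^*(CP^n).
|x^3| = 3 * |x| = 3 * 2 = 6

6


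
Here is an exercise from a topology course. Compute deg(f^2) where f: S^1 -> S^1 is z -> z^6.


deg(f) = 6. Degree is multiplicative: deg(f^2) = (deg f)^2.
deg(f^2) = (6)^2 = 36

36


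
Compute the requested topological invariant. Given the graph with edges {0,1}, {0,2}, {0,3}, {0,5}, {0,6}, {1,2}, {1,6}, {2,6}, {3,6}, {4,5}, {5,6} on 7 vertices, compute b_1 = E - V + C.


b_1 = E - V + (number of components).
E = 11, V = 7, components = 1.
b_1 = 11 - 7 + 1 = 5

5


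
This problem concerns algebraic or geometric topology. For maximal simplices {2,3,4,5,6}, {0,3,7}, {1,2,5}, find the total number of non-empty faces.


Each maximal simplex on m vertices has 2^m - 1 nonempty faces.
Take the union (dedupe shared faces).
Total distinct faces = 41

41


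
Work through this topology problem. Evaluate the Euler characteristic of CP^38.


CP^38 has one cell in each even dimension 0, 2, ..., 2*38 (38+1 cells total).
All cells are even-dimensional, so chi = number of cells.
chi = 38 + 1 = 39

39


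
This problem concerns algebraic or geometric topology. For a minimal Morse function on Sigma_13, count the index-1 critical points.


A perfect Morse function has m_k = b_k.
For Sigma_13: b_0=1, b_1=2g=26, b_2=1.
Saddles m_1 = 2g = 26

26


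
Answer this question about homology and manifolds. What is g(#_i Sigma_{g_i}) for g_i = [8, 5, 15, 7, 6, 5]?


Genus is additive under connected sum of orientable surfaces.
g = 8 + 5 + 15 + 7 + 6 + 5 = 46

46


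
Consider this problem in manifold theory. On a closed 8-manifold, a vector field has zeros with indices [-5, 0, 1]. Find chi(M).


Poincare-Hopf: chi(M) = sum of indices of zeros.
chi = (-5) + (0) + (1) = -4

-4


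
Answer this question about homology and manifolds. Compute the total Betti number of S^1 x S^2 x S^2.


Total Betti number is multiplicative under products.
Each S^d (d>=1) has total Betti number 2.
There are 3 sphere factors.
Total = 2^3 = 8

8


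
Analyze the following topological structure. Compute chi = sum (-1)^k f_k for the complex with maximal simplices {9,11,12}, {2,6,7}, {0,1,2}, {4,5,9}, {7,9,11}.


Enumerate all faces; f-vector: f_0=10, f_1=14, f_2=5.
chi = sum (-1)^k f_k = 1

1


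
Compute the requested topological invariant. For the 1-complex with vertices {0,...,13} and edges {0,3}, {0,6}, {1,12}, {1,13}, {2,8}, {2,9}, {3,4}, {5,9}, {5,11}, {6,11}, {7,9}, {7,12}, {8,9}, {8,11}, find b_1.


b_1 = E - V + (number of components).
E = 14, V = 14, components = 2.
b_1 = 14 - 14 + 2 = 2

2


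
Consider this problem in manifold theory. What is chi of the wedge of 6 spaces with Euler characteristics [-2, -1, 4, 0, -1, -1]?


chi(A v B) = chi(A) + chi(B) - 1 (one point identified).
For 6 spaces: chi = (sum chi_i) - (6 - 1).
sum = -1; chi = -1 - 5 = -6

-6


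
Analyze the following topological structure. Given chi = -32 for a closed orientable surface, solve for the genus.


chi = 2 - 2g for closed orientable surfaces.
-32 = 2 - 2g
2g = 2 - (-32) = 34
g = 17

17


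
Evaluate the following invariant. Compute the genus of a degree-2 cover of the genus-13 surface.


For an n-sheeted cover: chi(E) = n * chi(B).
chi(Sigma_13) = 2 - 2*13 = -24.
chi(E) = 2 * (-24) = -48.
genus(E) = (2 - chi(E))/2 = (2 - (-48))/2 = 50/2 = 25

25


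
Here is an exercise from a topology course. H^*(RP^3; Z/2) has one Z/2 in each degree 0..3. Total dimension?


H^k(RP^3; Z/2) = Z/2 for each 0 <= k <= 3.
Total dimension = 3 + 1 = 4

4


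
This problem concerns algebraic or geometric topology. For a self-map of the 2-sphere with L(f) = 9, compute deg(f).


L(f) = 1 + (-1)^2 deg(f) on S^2.
9 = 1 + (-1)^2 * deg(f)
(-1)^2 * deg(f) = 8
deg(f) = 8

8


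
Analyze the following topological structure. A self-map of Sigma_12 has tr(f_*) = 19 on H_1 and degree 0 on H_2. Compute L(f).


L(f) = tr(f_0*) - tr(f_1*) + tr(f_2*).
= 1 - (19) + (0)
= -18

-18


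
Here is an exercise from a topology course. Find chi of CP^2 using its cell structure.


CP^2 has one cell in each even dimension 0, 2, ..., 2*2 (2+1 cells total).
All cells are even-dimensional, so chi = number of cells.
chi = 2 + 1 = 3

3


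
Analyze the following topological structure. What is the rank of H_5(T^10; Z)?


By the Kunneth formula, b_k(T^n) = C(n,k).
b_5(T^10) = C(10,5).
C(10,5) = 10!/(5!*5!) = 252

252


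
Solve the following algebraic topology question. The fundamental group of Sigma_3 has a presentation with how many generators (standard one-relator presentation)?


Standard presentation: pi_1(Sigma_g) = <a_1,b_1,...,a_g,b_g | [a_1,b_1]...[a_g,b_g] = 1>.
Number of generators = 2g = 2*3 = 6

6


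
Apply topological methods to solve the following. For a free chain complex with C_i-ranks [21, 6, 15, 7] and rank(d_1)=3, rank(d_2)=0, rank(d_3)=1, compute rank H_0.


rank H_k = rank(ker d_k) - rank(im d_{k+1}).
rank(ker d_0) = rank(C_0) - rank(d_0) = 21 - 0 = 21.
rank(im d_{0+1}) = 3.
rank H_0 = 21 - 3 = 18

18


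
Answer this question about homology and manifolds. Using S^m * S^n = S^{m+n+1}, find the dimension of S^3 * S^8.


Join of spheres: S^m * S^n = S^{m+n+1}.
dim = 3 + 8 + 1 = 12

12


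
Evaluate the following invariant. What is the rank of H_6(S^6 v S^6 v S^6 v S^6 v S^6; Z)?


For a wedge of spheres, H_k (k>0) is free on one generator per sphere of dimension k.
Spheres of dimension 6: count = 5.
b_6 = 5

5


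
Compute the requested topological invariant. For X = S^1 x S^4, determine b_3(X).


Each S^d has Poincare polynomial 1 + t^d.
The product S^1 x S^4 has Poincare polynomial prod(1+t^d_i).
Expanding: b_0=1, b_1=1, b_4=1, b_5=1.
b_3 = 0

0


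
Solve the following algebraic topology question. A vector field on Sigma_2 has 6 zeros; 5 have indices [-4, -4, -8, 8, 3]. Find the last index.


Poincare-Hopf: sum of indices = chi(M).
chi(Sigma_2) = 2 - 2*2 = -2.
Sum of known indices = -5.
x = chi - (sum known) = -2 - (-5) = 3

3


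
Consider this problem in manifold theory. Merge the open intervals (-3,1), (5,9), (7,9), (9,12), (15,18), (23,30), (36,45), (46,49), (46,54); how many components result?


Sort and merge overlapping open intervals.
Merged: (-3,1), (5,9), (9,12), (15,18), (23,30), (36,45), (46,54).
Number of components = 7

7


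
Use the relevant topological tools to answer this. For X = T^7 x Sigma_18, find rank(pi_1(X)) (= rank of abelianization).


pi_1(A x B) = pi_1(A) x pi_1(B); rank of abelianization = b_1.
b_1(T^7) = 7, b_1(Sigma_18) = 2*18 = 36.
b_1(product) = 7 + 36 = 43

43


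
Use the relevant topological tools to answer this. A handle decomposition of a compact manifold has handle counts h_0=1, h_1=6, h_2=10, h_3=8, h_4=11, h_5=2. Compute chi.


Handles of index k contribute (-1)^k to chi (same as CW cells).
chi = (1) + (-6) + (10) + (-8) + (11) + (-2) = 6

6


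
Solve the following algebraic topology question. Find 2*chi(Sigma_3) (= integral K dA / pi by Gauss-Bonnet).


Gauss-Bonnet: integral K dA = 2*pi*chi(M).
chi(Sigma_3) = 2 - 2*3 = -4.
(integral K dA)/pi = 2*chi = 2*(-4) = -8

-8


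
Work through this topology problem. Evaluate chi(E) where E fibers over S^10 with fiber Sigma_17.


chi(S^10) = 2 (n even), chi(Sigma_17) = 2 - 2*17 = -32.
chi(E) = 2 * (-32) = -64

-64


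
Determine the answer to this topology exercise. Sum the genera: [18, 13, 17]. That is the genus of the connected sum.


Genus is additive under connected sum of orientable surfaces.
g = 18 + 13 + 17 = 48

48


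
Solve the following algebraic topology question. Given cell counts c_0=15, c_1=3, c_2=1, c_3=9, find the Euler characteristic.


chi = sum_k (-1)^k c_k.
= (-1)^0*15 + (-1)^1*3 + (-1)^2*1 + (-1)^3*9
= (15) + (-3) + (1) + (-9)
= 4

4


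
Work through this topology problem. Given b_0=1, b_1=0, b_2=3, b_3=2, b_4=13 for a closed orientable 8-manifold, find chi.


By Poincare duality b_k = b_{8-k}, so full Betti numbers: b_0=1, b_1=0, b_2=3, b_3=2, b_4=13, b_5=2, b_6=3, b_7=0, b_8=1.
chi = sum (-1)^k b_k = 17

17


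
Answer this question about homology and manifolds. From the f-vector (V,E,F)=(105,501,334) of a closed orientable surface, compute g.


chi = V - E + F = 105 - 501 + 334 = -62
For orientable closed surface: chi = 2 - 2g, so g = (2 - chi)/2.
g = (2 - (-62)) / 2 = 64 / 2 = 32

32


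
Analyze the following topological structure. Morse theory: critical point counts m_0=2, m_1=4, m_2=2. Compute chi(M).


Morse theory: chi(M) = sum_k (-1)^k m_k where m_k = #(index-k critical points).
= (2) + (-4) + (2) = 0

0


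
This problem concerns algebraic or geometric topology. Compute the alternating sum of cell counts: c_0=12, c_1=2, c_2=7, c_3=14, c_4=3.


chi = sum_k (-1)^k c_k.
= (-1)^0*12 + (-1)^1*2 + (-1)^2*7 + (-1)^3*14 + (-1)^4*3
= (12) + (-2) + (7) + (-14) + (3)
= 6

6


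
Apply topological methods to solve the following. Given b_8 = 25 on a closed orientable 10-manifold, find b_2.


Poincare duality for closed orientable n-manifolds: b_k = b_{n-k}.
Here n = 10, so b_2 = b_8 = 25

25


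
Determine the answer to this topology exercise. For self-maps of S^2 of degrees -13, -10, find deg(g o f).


Degree is multiplicative under composition: deg(g o f) = deg(g) * deg(f).
= -10 * -13 = 130

130


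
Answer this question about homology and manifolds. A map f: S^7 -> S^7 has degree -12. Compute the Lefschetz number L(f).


On S^7: L(f) = tr(f_0*) + (-1)^7 tr(f_7*) = 1 + (-1)^7 * deg(f).
L(f) = 1 + (-1)^7 * -12 = 1 + 12 = 13

13


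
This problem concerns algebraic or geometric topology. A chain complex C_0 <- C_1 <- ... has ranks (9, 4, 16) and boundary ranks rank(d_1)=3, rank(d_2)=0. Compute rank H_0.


rank H_k = rank(ker d_k) - rank(im d_{k+1}).
rank(ker d_0) = rank(C_0) - rank(d_0) = 9 - 0 = 9.
rank(im d_{0+1}) = 3.
rank H_0 = 9 - 3 = 6

6


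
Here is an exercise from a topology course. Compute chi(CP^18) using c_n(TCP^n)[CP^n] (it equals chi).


For any closed oriented manifold, <e(TM),[M]> = chi(M).
chi(CP^18) = 18+1 = 19

19


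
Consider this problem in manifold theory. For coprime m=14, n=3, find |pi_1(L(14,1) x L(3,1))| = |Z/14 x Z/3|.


pi_1(X x Y) = pi_1(X) x pi_1(Y).
pi_1(L(14,1)) = Z/14, pi_1(L(3,1)) = Z/3.
|Z/14 x Z/3| = 14 * 3 = 42

42


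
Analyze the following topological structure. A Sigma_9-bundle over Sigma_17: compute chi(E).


For a fiber bundle F -> E -> B (with CW structure): chi(E) = chi(B) * chi(F).
chi(Sigma_17) = -32, chi(Sigma_9) = -16.
chi(E) = (-32) * (-16) = 512

512


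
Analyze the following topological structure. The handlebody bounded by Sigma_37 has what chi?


A genus-g handlebody deformation retracts to a wedge of g circles.
chi(vee_g S^1) = 1 - g.
chi(H_37) = 1 - 37 = -36

-36


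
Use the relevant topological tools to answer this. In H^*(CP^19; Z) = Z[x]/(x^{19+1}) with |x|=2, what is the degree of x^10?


|x| = 2 in H^*(CP^n).
|x^10| = 10 * |x| = 10 * 2 = 20

20


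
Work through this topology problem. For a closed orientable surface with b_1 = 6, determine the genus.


For a closed orientable surface: b_1 = 2g.
6 = 2g
g = 6 / 2 = 3

3


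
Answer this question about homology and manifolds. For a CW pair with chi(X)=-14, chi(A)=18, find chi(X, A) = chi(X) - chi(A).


Relative Euler characteristic: chi(X, A) = chi(X) - chi(A).
= -14 - (18) = -32

-32


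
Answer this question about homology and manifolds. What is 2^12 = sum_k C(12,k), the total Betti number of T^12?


b_k(T^12) = C(12,k), so the sum over k is sum_k C(12,k) = 2^12.
Total = 2^12 = 4096

4096


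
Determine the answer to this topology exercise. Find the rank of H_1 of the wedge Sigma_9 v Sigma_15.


For a wedge: H_1(A v B) = H_1(A) + H_1(B).
b_1(Sigma_9) = 18, b_1(Sigma_15) = 30.
b_1 = 18 + 30 = 48

48


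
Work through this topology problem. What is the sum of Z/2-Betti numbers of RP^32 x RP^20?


dim H^*(RP^n; Z/2) = n+1 (one Z/2 in each degree 0..n).
Total Betti number is multiplicative.
Total = (32+1) * (20+1) = 33 * 21 = 693

693


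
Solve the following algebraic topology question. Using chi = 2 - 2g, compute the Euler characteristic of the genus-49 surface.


For a closed orientable surface of genus g: chi = 2 - 2g.
Here g = 49.
chi = 2 - 2*49 = 2 - 98 = -96

-96


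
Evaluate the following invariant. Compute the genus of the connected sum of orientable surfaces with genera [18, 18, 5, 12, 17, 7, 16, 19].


Genus is additive under connected sum of orientable surfaces.
g = 18 + 18 + 5 + 12 + 17 + 7 + 16 + 19 = 112

112


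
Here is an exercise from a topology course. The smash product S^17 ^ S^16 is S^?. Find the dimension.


S^m ^ S^n = S^{m+n}.
k = 17 + 16 = 33

33


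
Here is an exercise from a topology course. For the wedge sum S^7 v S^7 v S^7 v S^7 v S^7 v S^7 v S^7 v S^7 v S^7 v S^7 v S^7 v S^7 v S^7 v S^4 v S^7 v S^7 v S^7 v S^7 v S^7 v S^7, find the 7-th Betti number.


For a wedge of spheres, H_k (k>0) is free on one generator per sphere of dimension k.
Spheres of dimension 7: count = 19.
b_7 = 19

19


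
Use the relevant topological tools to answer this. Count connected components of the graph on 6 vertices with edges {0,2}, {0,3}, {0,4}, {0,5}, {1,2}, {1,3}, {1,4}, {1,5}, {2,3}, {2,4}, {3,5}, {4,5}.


Run DFS/union-find over 6 vertices.
V = 6, E = 12.
Number of components = 1

1


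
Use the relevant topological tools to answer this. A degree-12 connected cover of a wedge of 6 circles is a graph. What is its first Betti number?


Nielsen-Schreier: an index-n subgroup of F_r is free of rank 1 + n(r-1).
Equivalently: chi(cover) = n*chi(base); chi(vee_r S^1) = 1 - 6 = -5.
chi(E) = 12*(-5) = -60; rank = 1 - chi(E) = 1 - (-60) = 61.
rank = 1 + 12*(6-1) = 1 + 60 = 61

61


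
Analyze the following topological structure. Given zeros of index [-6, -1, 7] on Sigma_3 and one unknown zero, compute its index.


Poincare-Hopf: sum of indices = chi(M).
chi(Sigma_3) = 2 - 2*3 = -4.
Sum of known indices = 0.
x = chi - (sum known) = -4 - (0) = -4

-4


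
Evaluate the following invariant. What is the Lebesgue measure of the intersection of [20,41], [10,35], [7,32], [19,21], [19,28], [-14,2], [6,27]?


Intersection = [max(a_i), min(b_i)] = [20, 2].
Since 20 > 2, the intersection is empty.
Length = 0

0


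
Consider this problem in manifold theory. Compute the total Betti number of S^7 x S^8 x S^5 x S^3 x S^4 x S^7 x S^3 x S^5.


Total Betti number is multiplicative under products.
Each S^d (d>=1) has total Betti number 2.
There are 8 sphere factors.
Total = 2^8 = 256

256


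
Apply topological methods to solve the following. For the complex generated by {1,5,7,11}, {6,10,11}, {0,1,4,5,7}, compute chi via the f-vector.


Enumerate all faces; f-vector: f_0=8, f_1=16, f_2=14, f_3=6, f_4=1.
chi = sum (-1)^k f_k = 1

1


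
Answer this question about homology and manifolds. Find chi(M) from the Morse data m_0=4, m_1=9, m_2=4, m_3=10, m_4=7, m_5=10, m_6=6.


Morse theory: chi(M) = sum_k (-1)^k m_k where m_k = #(index-k critical points).
= (4) + (-9) + (4) + (-10) + (7) + (-10) + (6) = -8

-8


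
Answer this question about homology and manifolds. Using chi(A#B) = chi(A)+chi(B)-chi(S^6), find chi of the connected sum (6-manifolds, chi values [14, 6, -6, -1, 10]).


For n-manifolds: chi(A#B) = chi(A) + chi(B) - chi(S^6).
chi(S^6) = 1 + (-1)^6 = 2.
chi(#) = (sum chi_i) - (5-1)*chi(S^6) = 23 - 4*2 = 15

15


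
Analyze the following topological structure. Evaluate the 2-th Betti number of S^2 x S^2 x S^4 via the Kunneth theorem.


Each S^d has Poincare polynomial 1 + t^d.
The product S^2 x S^2 x S^4 has Poincare polynomial prod(1+t^d_i).
Expanding: b_0=1, b_2=2, b_4=2, b_6=2, b_8=1.
b_2 = 2

2


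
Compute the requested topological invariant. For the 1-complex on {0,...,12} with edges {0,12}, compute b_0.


Run DFS/union-find over 13 vertices.
V = 13, E = 1.
Number of components = 12

12


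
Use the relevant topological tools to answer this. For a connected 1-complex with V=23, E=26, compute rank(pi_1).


For a connected graph: rank(pi_1) = b_1 = E - V + 1 = 1 - chi.
chi = V - E = 23 - 26 = -3.
rank = 1 - (-3) = 26 - 23 + 1 = 4

4


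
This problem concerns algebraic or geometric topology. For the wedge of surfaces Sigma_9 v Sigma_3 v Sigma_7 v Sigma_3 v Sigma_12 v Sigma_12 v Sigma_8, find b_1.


For a wedge X v Y: reduced H_k(X v Y) = H_k(X) + H_k(Y).
Each Sigma_g contributes b_1 = 2g.
b_1 = 18 + 6 + 14 + 6 + 24 + 24 + 16 = 108

108


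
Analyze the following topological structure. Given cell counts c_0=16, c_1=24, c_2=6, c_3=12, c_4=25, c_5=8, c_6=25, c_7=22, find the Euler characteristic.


chi = sum_k (-1)^k c_k.
= (-1)^0*16 + (-1)^1*24 + (-1)^2*6 + (-1)^3*12 + (-1)^4*25 + (-1)^5*8 + (-1)^6*25 + (-1)^7*22
= (16) + (-24) + (6) + (-12) + (25) + (-8) + (25) + (-22)
= 6

6


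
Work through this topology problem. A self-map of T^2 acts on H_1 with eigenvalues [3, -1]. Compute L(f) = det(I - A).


For a torus self-map: L(f) = det(I - A) where A acts on H_1.
L(f) = (1-3) * (1--1) = -2 * 2 = -4

-4


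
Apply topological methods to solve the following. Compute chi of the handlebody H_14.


A genus-g handlebody deformation retracts to a wedge of g circles.
chi(vee_g S^1) = 1 - g.
chi(H_14) = 1 - 14 = -13

-13


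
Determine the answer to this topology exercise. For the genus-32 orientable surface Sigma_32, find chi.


For a closed orientable surface of genus g: chi = 2 - 2g.
Here g = 32.
chi = 2 - 2*32 = 2 - 64 = -62

-62


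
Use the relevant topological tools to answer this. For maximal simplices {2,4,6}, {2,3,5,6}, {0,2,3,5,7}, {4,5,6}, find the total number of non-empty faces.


Each maximal simplex on m vertices has 2^m - 1 nonempty faces.
Take the union (dedupe shared faces).
Total distinct faces = 45

45


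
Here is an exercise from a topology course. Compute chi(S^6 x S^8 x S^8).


chi is multiplicative: chi(X x Y) = chi(X) chi(Y).
Each even-dim sphere has chi = 2. There are 3 factors.
chi = 2^3 = 8

8


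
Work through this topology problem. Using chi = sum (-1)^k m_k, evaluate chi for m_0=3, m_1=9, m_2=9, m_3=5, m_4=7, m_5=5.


Morse theory: chi(M) = sum_k (-1)^k m_k where m_k = #(index-k critical points).
= (3) + (-9) + (9) + (-5) + (7) + (-5) = 0

0


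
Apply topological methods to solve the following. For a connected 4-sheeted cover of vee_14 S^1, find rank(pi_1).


Nielsen-Schreier: an index-n subgroup of F_r is free of rank 1 + n(r-1).
Equivalently: chi(cover) = n*chi(base); chi(vee_r S^1) = 1 - 14 = -13.
chi(E) = 4*(-13) = -52; rank = 1 - chi(E) = 1 - (-52) = 53.
rank = 1 + 4*(14-1) = 1 + 52 = 53

53


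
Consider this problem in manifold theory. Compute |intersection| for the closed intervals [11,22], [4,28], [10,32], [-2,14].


Intersection = [max(a_i), min(b_i)] = [11, 14].
Length = 14 - 11 = 3

3


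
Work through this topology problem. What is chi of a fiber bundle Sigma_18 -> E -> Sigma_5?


For a fiber bundle F -> E -> B (with CW structure): chi(E) = chi(B) * chi(F).
chi(Sigma_5) = -8, chi(Sigma_18) = -34.
chi(E) = (-8) * (-34) = 272

272


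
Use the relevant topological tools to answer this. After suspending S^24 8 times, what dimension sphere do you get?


Each suspension raises dimension by 1: Sigma S^n = S^{n+1}.
Sigma^8 S^24 = S^{24+8} = S^32

32


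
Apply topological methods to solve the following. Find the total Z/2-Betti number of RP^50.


H^k(RP^50; Z/2) = Z/2 for each 0 <= k <= 50.
Total dimension = 50 + 1 = 51

51


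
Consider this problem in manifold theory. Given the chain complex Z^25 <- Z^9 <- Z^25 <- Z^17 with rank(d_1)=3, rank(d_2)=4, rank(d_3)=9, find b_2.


rank H_k = rank(ker d_k) - rank(im d_{k+1}).
rank(ker d_2) = rank(C_2) - rank(d_2) = 25 - 4 = 21.
rank(im d_{2+1}) = 9.
rank H_2 = 21 - 9 = 12

12


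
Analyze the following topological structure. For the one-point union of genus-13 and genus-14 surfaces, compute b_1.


For a wedge: H_1(A v B) = H_1(A) + H_1(B).
b_1(Sigma_13) = 26, b_1(Sigma_14) = 28.
b_1 = 26 + 28 = 54

54


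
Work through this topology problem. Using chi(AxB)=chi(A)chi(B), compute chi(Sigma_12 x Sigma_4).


chi(Sigma_12) = 2 - 2*12 = -22
chi(Sigma_4) = 2 - 2*4 = -6
chi(product) = (-22) * (-6) = 132

132


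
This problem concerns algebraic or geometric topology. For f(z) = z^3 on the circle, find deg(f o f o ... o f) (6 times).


deg(f) = 3. Degree is multiplicative: deg(f^6) = (deg f)^6.
deg(f^6) = (3)^6 = 729

729


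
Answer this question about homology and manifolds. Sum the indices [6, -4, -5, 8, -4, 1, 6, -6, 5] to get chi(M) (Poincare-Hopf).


Poincare-Hopf: chi(M) = sum of indices of zeros.
chi = (6) + (-4) + (-5) + (8) + (-4) + (1) + (6) + (-6) + (5) = 7

7


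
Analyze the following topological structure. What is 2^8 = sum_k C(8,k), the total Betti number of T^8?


b_k(T^8) = C(8,k), so the sum over k is sum_k C(8,k) = 2^8.
Total = 2^8 = 256

256


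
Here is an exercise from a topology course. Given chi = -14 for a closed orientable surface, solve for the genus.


chi = 2 - 2g for closed orientable surfaces.
-14 = 2 - 2g
2g = 2 - (-14) = 16
g = 8

8


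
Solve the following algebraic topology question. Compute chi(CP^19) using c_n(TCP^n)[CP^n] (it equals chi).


For any closed oriented manifold, <e(TM),[M]> = chi(M).
chi(CP^19) = 19+1 = 20

20


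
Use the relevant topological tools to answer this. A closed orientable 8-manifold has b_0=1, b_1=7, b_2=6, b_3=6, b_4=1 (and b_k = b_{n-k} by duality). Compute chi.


By Poincare duality b_k = b_{8-k}, so full Betti numbers: b_0=1, b_1=7, b_2=6, b_3=6, b_4=1, b_5=6, b_6=6, b_7=7, b_8=1.
chi = sum (-1)^k b_k = -11

-11


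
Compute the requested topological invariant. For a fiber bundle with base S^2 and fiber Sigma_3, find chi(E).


chi(S^2) = 2 (n even), chi(Sigma_3) = 2 - 2*3 = -4.
chi(E) = 2 * (-4) = -8

-8


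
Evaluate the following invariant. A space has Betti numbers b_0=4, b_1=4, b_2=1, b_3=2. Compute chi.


chi = sum_k (-1)^k b_k.
= (4) + (-4) + (1) + (-2)
= -1

-1


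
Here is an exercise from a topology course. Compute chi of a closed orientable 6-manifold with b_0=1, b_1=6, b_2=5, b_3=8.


By Poincare duality b_k = b_{6-k}, so full Betti numbers: b_0=1, b_1=6, b_2=5, b_3=8, b_4=5, b_5=6, b_6=1.
chi = sum (-1)^k b_k = -8

-8


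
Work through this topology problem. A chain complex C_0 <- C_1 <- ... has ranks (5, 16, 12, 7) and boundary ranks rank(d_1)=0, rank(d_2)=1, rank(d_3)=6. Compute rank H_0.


rank H_k = rank(ker d_k) - rank(im d_{k+1}).
rank(ker d_0) = rank(C_0) - rank(d_0) = 5 - 0 = 5.
rank(im d_{0+1}) = 0.
rank H_0 = 5 - 0 = 5

5


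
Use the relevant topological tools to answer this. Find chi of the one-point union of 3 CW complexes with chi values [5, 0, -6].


chi(A v B) = chi(A) + chi(B) - 1 (one point identified).
For 3 spaces: chi = (sum chi_i) - (3 - 1).
sum = -1; chi = -1 - 2 = -3

-3


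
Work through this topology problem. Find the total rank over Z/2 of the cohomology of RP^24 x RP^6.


dim H^*(RP^n; Z/2) = n+1 (one Z/2 in each degree 0..n).
Total Betti number is multiplicative.
Total = (24+1) * (6+1) = 25 * 7 = 175

175


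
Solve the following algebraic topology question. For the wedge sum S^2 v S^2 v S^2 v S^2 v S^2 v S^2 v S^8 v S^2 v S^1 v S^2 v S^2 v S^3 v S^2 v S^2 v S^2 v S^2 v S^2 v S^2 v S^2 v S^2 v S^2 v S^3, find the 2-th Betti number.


For a wedge of spheres, H_k (k>0) is free on one generator per sphere of dimension k.
Spheres of dimension 2: count = 18.
b_2 = 18

18


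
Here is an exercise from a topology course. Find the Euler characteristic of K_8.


K_8: V = 8, E = C(8,2) = 28.
chi = V - E = 8 - 28 = -20

-20


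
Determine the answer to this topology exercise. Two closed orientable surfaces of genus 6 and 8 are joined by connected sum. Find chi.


chi(Sigma_6) = 2 - 2*6 = -10
chi(Sigma_8) = 2 - 2*8 = -14
For surfaces: chi(A#B) = chi(A) + chi(B) - 2.
chi = -10 + -14 - 2 = -26

-26


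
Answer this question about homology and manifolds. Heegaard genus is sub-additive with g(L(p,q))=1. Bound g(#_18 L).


Heegaard genus satisfies g(A#B) <= g(A) + g(B).
Each lens space has g = 1.
Upper bound: 18 * 1 = 18

18


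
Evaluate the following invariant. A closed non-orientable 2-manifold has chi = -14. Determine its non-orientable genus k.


chi = 2 - k for closed non-orientable surfaces with k crosscaps.
-14 = 2 - k
k = 2 - (-14) = 16

16


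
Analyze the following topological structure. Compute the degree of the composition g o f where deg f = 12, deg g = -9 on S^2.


Degree is multiplicative under composition: deg(g o f) = deg(g) * deg(f).
= -9 * 12 = -108

-108


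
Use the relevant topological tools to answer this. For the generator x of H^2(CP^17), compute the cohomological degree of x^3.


|x| = 2 in H^*(CP^n).
|x^3| = 3 * |x| = 3 * 2 = 6

6


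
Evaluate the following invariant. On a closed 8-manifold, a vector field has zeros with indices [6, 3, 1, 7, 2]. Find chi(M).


Poincare-Hopf: chi(M) = sum of indices of zeros.
chi = (6) + (3) + (1) + (7) + (2) = 19

19


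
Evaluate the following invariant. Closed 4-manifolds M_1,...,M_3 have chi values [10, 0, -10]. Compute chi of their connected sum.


For n-manifolds: chi(A#B) = chi(A) + chi(B) - chi(S^4).
chi(S^4) = 1 + (-1)^4 = 2.
chi(#) = (sum chi_i) - (3-1)*chi(S^4) = 0 - 2*2 = -4

-4


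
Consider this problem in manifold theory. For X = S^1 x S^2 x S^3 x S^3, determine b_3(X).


Each S^d has Poincare polynomial 1 + t^d.
The product S^1 x S^2 x S^3 x S^3 has Poincare polynomial prod(1+t^d_i).
Expanding: b_0=1, b_1=1, b_2=1, b_3=3, b_4=2, b_5=2, b_6=3, b_7=1, b_8=1, b_9=1.
b_3 = 3

3


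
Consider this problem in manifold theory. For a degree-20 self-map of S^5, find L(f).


On S^5: L(f) = tr(f_0*) + (-1)^5 tr(f_5*) = 1 + (-1)^5 * deg(f).
L(f) = 1 + (-1)^5 * 20 = 1 + -20 = -19

-19


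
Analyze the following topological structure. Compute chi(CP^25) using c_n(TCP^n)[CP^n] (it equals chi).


For any closed oriented manifold, <e(TM),[M]> = chi(M).
chi(CP^25) = 25+1 = 26

26


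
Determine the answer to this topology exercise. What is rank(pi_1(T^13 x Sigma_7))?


pi_1(A x B) = pi_1(A) x pi_1(B); rank of abelianization = b_1.
b_1(T^13) = 13, b_1(Sigma_7) = 2*7 = 14.
b_1(product) = 13 + 14 = 27

27


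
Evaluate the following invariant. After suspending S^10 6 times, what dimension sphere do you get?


Each suspension raises dimension by 1: Sigma S^n = S^{n+1}.
Sigma^6 S^10 = S^{10+6} = S^16

16


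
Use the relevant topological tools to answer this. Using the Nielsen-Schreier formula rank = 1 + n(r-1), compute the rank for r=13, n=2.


Nielsen-Schreier: an index-n subgroup of F_r is free of rank 1 + n(r-1).
Equivalently: chi(cover) = n*chi(base); chi(vee_r S^1) = 1 - 13 = -12.
chi(E) = 2*(-12) = -24; rank = 1 - chi(E) = 1 - (-24) = 25.
rank = 1 + 2*(13-1) = 1 + 24 = 25

25


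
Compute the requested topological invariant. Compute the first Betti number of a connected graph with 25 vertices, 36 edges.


For a connected graph: rank(pi_1) = b_1 = E - V + 1 = 1 - chi.
chi = V - E = 25 - 36 = -11.
rank = 1 - (-11) = 36 - 25 + 1 = 12

12


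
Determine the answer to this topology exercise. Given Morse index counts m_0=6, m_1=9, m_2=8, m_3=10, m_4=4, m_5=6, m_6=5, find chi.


Morse theory: chi(M) = sum_k (-1)^k m_k where m_k = #(index-k critical points).
= (6) + (-9) + (8) + (-10) + (4) + (-6) + (5) = -2

-2


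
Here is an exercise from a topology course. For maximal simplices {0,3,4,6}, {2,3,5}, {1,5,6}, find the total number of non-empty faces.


Each maximal simplex on m vertices has 2^m - 1 nonempty faces.
Take the union (dedupe shared faces).
Total distinct faces = 26

26


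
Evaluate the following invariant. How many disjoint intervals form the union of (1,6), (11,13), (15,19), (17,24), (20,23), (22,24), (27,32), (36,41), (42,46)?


Sort and merge overlapping open intervals.
Merged: (1,6), (11,13), (15,24), (27,32), (36,41), (42,46).
Number of components = 6

6


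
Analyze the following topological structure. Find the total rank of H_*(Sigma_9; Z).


For Sigma_9: b_0 = 1, b_1 = 2g = 18, b_2 = 1.
Total = 1 + 18 + 1 = 20

20


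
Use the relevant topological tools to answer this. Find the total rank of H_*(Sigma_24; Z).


For Sigma_24: b_0 = 1, b_1 = 2g = 48, b_2 = 1.
Total = 1 + 48 + 1 = 50

50


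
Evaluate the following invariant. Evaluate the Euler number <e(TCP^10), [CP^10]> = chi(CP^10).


For any closed oriented manifold, <e(TM),[M]> = chi(M).
chi(CP^10) = 10+1 = 11

11


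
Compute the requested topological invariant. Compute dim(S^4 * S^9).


Join of spheres: S^m * S^n = S^{m+n+1}.
dim = 4 + 9 + 1 = 14

14


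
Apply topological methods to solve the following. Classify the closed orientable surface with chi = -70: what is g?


chi = 2 - 2g for closed orientable surfaces.
-70 = 2 - 2g
2g = 2 - (-70) = 72
g = 36

36


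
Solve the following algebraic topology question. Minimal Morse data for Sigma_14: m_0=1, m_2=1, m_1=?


A perfect Morse function has m_k = b_k.
For Sigma_14: b_0=1, b_1=2g=28, b_2=1.
Saddles m_1 = 2g = 28

28


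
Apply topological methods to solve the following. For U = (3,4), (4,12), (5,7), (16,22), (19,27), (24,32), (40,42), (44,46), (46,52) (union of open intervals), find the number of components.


Sort and merge overlapping open intervals.
Merged: (3,4), (4,12), (16,32), (40,42), (44,46), (46,52).
Number of components = 6

6


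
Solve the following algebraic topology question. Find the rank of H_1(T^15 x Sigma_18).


pi_1(A x B) = pi_1(A) x pi_1(B); rank of abelianization = b_1.
b_1(T^15) = 15, b_1(Sigma_18) = 2*18 = 36.
b_1(product) = 15 + 36 = 51

51


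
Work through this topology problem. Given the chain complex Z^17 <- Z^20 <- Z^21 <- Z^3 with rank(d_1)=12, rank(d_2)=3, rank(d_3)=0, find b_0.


rank H_k = rank(ker d_k) - rank(im d_{k+1}).
rank(ker d_0) = rank(C_0) - rank(d_0) = 17 - 0 = 17.
rank(im d_{0+1}) = 12.
rank H_0 = 17 - 12 = 5

5


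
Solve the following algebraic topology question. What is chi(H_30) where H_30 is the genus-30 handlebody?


A genus-g handlebody deformation retracts to a wedge of g circles.
chi(vee_g S^1) = 1 - g.
chi(H_30) = 1 - 30 = -29

-29


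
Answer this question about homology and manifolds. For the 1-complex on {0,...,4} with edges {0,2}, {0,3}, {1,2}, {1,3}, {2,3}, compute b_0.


Run DFS/union-find over 5 vertices.
V = 5, E = 5.
Number of components = 2

2


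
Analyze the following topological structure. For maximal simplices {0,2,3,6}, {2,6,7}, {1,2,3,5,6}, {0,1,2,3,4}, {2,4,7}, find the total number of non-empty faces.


Each maximal simplex on m vertices has 2^m - 1 nonempty faces.
Take the union (dedupe shared faces).
Total distinct faces = 65

65


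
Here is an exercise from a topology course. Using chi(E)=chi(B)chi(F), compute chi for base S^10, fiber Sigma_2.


chi(S^10) = 2 (n even), chi(Sigma_2) = 2 - 2*2 = -2.
chi(E) = 2 * (-2) = -4

-4


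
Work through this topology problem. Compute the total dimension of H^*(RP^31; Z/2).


H^k(RP^31; Z/2) = Z/2 for each 0 <= k <= 31.
Total dimension = 31 + 1 = 32

32


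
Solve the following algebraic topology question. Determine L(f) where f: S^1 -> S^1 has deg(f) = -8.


On S^1: L(f) = tr(f_0*) + (-1)^1 tr(f_1*) = 1 + (-1)^1 * deg(f).
L(f) = 1 + (-1)^1 * -8 = 1 + 8 = 9

9


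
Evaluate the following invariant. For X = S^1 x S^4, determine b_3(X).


Each S^d has Poincare polynomial 1 + t^d.
The product S^1 x S^4 has Poincare polynomial prod(1+t^d_i).
Expanding: b_0=1, b_1=1, b_4=1, b_5=1.
b_3 = 0

0


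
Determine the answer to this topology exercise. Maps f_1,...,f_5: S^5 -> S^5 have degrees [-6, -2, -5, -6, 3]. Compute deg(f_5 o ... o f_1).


Degree is multiplicative: deg(composition) = product of degrees.
= (-6) * (-2) * (-5) * (-6) * (3) = 1080

1080


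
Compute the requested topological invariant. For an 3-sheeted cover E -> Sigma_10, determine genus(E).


For an n-sheeted cover: chi(E) = n * chi(B).
chi(Sigma_10) = 2 - 2*10 = -18.
chi(E) = 3 * (-18) = -54.
genus(E) = (2 - chi(E))/2 = (2 - (-54))/2 = 56/2 = 28

28
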